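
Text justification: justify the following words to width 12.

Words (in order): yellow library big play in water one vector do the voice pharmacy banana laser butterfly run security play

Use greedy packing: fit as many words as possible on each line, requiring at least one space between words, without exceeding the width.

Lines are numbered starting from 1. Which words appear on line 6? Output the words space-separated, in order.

Answer: the voice

Derivation:
Line 1: ['yellow'] (min_width=6, slack=6)
Line 2: ['library', 'big'] (min_width=11, slack=1)
Line 3: ['play', 'in'] (min_width=7, slack=5)
Line 4: ['water', 'one'] (min_width=9, slack=3)
Line 5: ['vector', 'do'] (min_width=9, slack=3)
Line 6: ['the', 'voice'] (min_width=9, slack=3)
Line 7: ['pharmacy'] (min_width=8, slack=4)
Line 8: ['banana', 'laser'] (min_width=12, slack=0)
Line 9: ['butterfly'] (min_width=9, slack=3)
Line 10: ['run', 'security'] (min_width=12, slack=0)
Line 11: ['play'] (min_width=4, slack=8)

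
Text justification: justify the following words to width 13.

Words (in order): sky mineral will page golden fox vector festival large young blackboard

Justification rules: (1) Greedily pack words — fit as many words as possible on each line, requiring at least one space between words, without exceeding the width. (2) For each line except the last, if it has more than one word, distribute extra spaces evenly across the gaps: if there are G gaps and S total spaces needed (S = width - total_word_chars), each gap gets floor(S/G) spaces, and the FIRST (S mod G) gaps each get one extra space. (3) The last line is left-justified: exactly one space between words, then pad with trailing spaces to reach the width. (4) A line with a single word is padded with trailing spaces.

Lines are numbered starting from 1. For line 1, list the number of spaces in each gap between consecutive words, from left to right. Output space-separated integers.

Answer: 3

Derivation:
Line 1: ['sky', 'mineral'] (min_width=11, slack=2)
Line 2: ['will', 'page'] (min_width=9, slack=4)
Line 3: ['golden', 'fox'] (min_width=10, slack=3)
Line 4: ['vector'] (min_width=6, slack=7)
Line 5: ['festival'] (min_width=8, slack=5)
Line 6: ['large', 'young'] (min_width=11, slack=2)
Line 7: ['blackboard'] (min_width=10, slack=3)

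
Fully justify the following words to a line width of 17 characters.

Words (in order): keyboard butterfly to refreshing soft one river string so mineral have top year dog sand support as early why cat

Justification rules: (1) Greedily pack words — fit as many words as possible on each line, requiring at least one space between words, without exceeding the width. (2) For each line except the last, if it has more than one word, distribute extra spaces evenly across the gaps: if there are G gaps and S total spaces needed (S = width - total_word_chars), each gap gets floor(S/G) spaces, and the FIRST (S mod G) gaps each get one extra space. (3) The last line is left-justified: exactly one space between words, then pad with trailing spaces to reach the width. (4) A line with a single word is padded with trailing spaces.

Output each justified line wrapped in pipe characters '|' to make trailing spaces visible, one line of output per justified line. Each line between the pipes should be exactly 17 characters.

Answer: |keyboard         |
|butterfly      to|
|refreshing   soft|
|one  river string|
|so  mineral  have|
|top year dog sand|
|support  as early|
|why cat          |

Derivation:
Line 1: ['keyboard'] (min_width=8, slack=9)
Line 2: ['butterfly', 'to'] (min_width=12, slack=5)
Line 3: ['refreshing', 'soft'] (min_width=15, slack=2)
Line 4: ['one', 'river', 'string'] (min_width=16, slack=1)
Line 5: ['so', 'mineral', 'have'] (min_width=15, slack=2)
Line 6: ['top', 'year', 'dog', 'sand'] (min_width=17, slack=0)
Line 7: ['support', 'as', 'early'] (min_width=16, slack=1)
Line 8: ['why', 'cat'] (min_width=7, slack=10)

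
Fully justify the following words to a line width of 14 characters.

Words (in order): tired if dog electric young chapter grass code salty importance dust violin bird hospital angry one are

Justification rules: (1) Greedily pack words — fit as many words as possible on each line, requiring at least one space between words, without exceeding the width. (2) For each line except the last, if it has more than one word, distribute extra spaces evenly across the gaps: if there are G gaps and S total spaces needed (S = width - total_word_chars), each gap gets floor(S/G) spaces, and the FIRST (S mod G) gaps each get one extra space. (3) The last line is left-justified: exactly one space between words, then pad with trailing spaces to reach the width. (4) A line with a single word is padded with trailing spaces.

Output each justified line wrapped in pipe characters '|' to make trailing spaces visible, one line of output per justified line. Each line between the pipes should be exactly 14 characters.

Answer: |tired  if  dog|
|electric young|
|chapter  grass|
|code     salty|
|importance    |
|dust    violin|
|bird  hospital|
|angry one are |

Derivation:
Line 1: ['tired', 'if', 'dog'] (min_width=12, slack=2)
Line 2: ['electric', 'young'] (min_width=14, slack=0)
Line 3: ['chapter', 'grass'] (min_width=13, slack=1)
Line 4: ['code', 'salty'] (min_width=10, slack=4)
Line 5: ['importance'] (min_width=10, slack=4)
Line 6: ['dust', 'violin'] (min_width=11, slack=3)
Line 7: ['bird', 'hospital'] (min_width=13, slack=1)
Line 8: ['angry', 'one', 'are'] (min_width=13, slack=1)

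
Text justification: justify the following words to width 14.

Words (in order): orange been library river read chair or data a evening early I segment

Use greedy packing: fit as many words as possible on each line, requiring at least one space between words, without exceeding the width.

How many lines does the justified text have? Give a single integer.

Line 1: ['orange', 'been'] (min_width=11, slack=3)
Line 2: ['library', 'river'] (min_width=13, slack=1)
Line 3: ['read', 'chair', 'or'] (min_width=13, slack=1)
Line 4: ['data', 'a', 'evening'] (min_width=14, slack=0)
Line 5: ['early', 'I'] (min_width=7, slack=7)
Line 6: ['segment'] (min_width=7, slack=7)
Total lines: 6

Answer: 6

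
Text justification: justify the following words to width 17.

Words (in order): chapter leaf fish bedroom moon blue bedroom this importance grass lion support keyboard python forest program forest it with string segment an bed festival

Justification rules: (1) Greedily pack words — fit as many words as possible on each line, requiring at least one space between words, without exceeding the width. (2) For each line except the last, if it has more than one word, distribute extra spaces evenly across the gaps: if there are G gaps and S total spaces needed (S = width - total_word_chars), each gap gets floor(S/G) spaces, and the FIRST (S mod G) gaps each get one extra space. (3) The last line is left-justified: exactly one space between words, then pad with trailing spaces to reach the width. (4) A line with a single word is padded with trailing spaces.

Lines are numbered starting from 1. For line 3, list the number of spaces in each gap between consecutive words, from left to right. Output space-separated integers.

Line 1: ['chapter', 'leaf', 'fish'] (min_width=17, slack=0)
Line 2: ['bedroom', 'moon', 'blue'] (min_width=17, slack=0)
Line 3: ['bedroom', 'this'] (min_width=12, slack=5)
Line 4: ['importance', 'grass'] (min_width=16, slack=1)
Line 5: ['lion', 'support'] (min_width=12, slack=5)
Line 6: ['keyboard', 'python'] (min_width=15, slack=2)
Line 7: ['forest', 'program'] (min_width=14, slack=3)
Line 8: ['forest', 'it', 'with'] (min_width=14, slack=3)
Line 9: ['string', 'segment', 'an'] (min_width=17, slack=0)
Line 10: ['bed', 'festival'] (min_width=12, slack=5)

Answer: 6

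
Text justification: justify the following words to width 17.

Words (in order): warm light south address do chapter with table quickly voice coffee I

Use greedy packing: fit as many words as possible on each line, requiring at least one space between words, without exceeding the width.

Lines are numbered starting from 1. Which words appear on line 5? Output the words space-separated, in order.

Line 1: ['warm', 'light', 'south'] (min_width=16, slack=1)
Line 2: ['address', 'do'] (min_width=10, slack=7)
Line 3: ['chapter', 'with'] (min_width=12, slack=5)
Line 4: ['table', 'quickly'] (min_width=13, slack=4)
Line 5: ['voice', 'coffee', 'I'] (min_width=14, slack=3)

Answer: voice coffee I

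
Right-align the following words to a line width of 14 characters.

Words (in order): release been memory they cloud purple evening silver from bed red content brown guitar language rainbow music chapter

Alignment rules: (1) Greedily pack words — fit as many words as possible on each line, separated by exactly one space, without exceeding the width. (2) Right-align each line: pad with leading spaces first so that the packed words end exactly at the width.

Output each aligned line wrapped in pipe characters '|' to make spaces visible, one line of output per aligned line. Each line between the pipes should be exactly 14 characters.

Answer: |  release been|
|   memory they|
|  cloud purple|
|evening silver|
|  from bed red|
| content brown|
|        guitar|
|      language|
| rainbow music|
|       chapter|

Derivation:
Line 1: ['release', 'been'] (min_width=12, slack=2)
Line 2: ['memory', 'they'] (min_width=11, slack=3)
Line 3: ['cloud', 'purple'] (min_width=12, slack=2)
Line 4: ['evening', 'silver'] (min_width=14, slack=0)
Line 5: ['from', 'bed', 'red'] (min_width=12, slack=2)
Line 6: ['content', 'brown'] (min_width=13, slack=1)
Line 7: ['guitar'] (min_width=6, slack=8)
Line 8: ['language'] (min_width=8, slack=6)
Line 9: ['rainbow', 'music'] (min_width=13, slack=1)
Line 10: ['chapter'] (min_width=7, slack=7)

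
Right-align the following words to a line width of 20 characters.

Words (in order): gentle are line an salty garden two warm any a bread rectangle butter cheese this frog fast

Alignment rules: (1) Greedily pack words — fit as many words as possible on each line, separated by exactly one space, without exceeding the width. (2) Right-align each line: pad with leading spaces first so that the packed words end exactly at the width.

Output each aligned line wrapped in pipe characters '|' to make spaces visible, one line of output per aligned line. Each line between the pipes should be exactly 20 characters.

Answer: |  gentle are line an|
|    salty garden two|
|    warm any a bread|
|    rectangle butter|
|    cheese this frog|
|                fast|

Derivation:
Line 1: ['gentle', 'are', 'line', 'an'] (min_width=18, slack=2)
Line 2: ['salty', 'garden', 'two'] (min_width=16, slack=4)
Line 3: ['warm', 'any', 'a', 'bread'] (min_width=16, slack=4)
Line 4: ['rectangle', 'butter'] (min_width=16, slack=4)
Line 5: ['cheese', 'this', 'frog'] (min_width=16, slack=4)
Line 6: ['fast'] (min_width=4, slack=16)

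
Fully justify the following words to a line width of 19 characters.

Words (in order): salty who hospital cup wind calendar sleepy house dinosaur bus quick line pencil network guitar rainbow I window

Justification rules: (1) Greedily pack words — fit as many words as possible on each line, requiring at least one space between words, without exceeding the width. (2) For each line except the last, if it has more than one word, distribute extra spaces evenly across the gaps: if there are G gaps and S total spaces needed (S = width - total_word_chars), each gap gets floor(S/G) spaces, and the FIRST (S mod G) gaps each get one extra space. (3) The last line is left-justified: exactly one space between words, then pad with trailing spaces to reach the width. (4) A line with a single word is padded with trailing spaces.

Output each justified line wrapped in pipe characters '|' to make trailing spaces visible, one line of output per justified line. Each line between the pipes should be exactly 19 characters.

Line 1: ['salty', 'who', 'hospital'] (min_width=18, slack=1)
Line 2: ['cup', 'wind', 'calendar'] (min_width=17, slack=2)
Line 3: ['sleepy', 'house'] (min_width=12, slack=7)
Line 4: ['dinosaur', 'bus', 'quick'] (min_width=18, slack=1)
Line 5: ['line', 'pencil', 'network'] (min_width=19, slack=0)
Line 6: ['guitar', 'rainbow', 'I'] (min_width=16, slack=3)
Line 7: ['window'] (min_width=6, slack=13)

Answer: |salty  who hospital|
|cup  wind  calendar|
|sleepy        house|
|dinosaur  bus quick|
|line pencil network|
|guitar   rainbow  I|
|window             |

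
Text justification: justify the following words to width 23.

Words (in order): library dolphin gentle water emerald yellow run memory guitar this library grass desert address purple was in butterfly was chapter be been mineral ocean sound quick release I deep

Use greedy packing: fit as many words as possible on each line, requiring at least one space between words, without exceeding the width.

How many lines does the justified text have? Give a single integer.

Answer: 9

Derivation:
Line 1: ['library', 'dolphin', 'gentle'] (min_width=22, slack=1)
Line 2: ['water', 'emerald', 'yellow'] (min_width=20, slack=3)
Line 3: ['run', 'memory', 'guitar', 'this'] (min_width=22, slack=1)
Line 4: ['library', 'grass', 'desert'] (min_width=20, slack=3)
Line 5: ['address', 'purple', 'was', 'in'] (min_width=21, slack=2)
Line 6: ['butterfly', 'was', 'chapter'] (min_width=21, slack=2)
Line 7: ['be', 'been', 'mineral', 'ocean'] (min_width=21, slack=2)
Line 8: ['sound', 'quick', 'release', 'I'] (min_width=21, slack=2)
Line 9: ['deep'] (min_width=4, slack=19)
Total lines: 9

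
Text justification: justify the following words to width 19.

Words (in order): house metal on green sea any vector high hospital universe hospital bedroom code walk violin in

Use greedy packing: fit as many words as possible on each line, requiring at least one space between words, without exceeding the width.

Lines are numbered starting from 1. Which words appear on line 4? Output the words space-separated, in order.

Answer: hospital universe

Derivation:
Line 1: ['house', 'metal', 'on'] (min_width=14, slack=5)
Line 2: ['green', 'sea', 'any'] (min_width=13, slack=6)
Line 3: ['vector', 'high'] (min_width=11, slack=8)
Line 4: ['hospital', 'universe'] (min_width=17, slack=2)
Line 5: ['hospital', 'bedroom'] (min_width=16, slack=3)
Line 6: ['code', 'walk', 'violin', 'in'] (min_width=19, slack=0)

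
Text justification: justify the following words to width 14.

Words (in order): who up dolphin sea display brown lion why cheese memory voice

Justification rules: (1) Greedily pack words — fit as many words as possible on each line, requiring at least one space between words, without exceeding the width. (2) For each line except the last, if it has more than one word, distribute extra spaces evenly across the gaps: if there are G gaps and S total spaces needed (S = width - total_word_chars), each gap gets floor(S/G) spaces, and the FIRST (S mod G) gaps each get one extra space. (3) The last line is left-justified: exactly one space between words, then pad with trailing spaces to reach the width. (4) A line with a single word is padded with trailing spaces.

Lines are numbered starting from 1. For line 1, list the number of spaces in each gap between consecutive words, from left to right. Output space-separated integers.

Line 1: ['who', 'up', 'dolphin'] (min_width=14, slack=0)
Line 2: ['sea', 'display'] (min_width=11, slack=3)
Line 3: ['brown', 'lion', 'why'] (min_width=14, slack=0)
Line 4: ['cheese', 'memory'] (min_width=13, slack=1)
Line 5: ['voice'] (min_width=5, slack=9)

Answer: 1 1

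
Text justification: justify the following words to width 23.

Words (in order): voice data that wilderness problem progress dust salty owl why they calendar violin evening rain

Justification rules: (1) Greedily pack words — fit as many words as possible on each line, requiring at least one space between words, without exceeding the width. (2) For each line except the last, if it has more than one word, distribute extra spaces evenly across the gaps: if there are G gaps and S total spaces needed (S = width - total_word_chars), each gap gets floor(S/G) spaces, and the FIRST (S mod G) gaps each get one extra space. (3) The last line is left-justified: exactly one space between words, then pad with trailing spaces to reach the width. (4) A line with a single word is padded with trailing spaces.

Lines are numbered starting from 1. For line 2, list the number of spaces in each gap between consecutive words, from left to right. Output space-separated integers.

Line 1: ['voice', 'data', 'that'] (min_width=15, slack=8)
Line 2: ['wilderness', 'problem'] (min_width=18, slack=5)
Line 3: ['progress', 'dust', 'salty', 'owl'] (min_width=23, slack=0)
Line 4: ['why', 'they', 'calendar'] (min_width=17, slack=6)
Line 5: ['violin', 'evening', 'rain'] (min_width=19, slack=4)

Answer: 6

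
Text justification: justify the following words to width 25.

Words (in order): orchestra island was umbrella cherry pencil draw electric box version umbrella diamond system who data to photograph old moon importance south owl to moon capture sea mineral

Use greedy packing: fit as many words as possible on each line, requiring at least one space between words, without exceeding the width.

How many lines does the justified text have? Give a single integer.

Answer: 8

Derivation:
Line 1: ['orchestra', 'island', 'was'] (min_width=20, slack=5)
Line 2: ['umbrella', 'cherry', 'pencil'] (min_width=22, slack=3)
Line 3: ['draw', 'electric', 'box', 'version'] (min_width=25, slack=0)
Line 4: ['umbrella', 'diamond', 'system'] (min_width=23, slack=2)
Line 5: ['who', 'data', 'to', 'photograph'] (min_width=22, slack=3)
Line 6: ['old', 'moon', 'importance', 'south'] (min_width=25, slack=0)
Line 7: ['owl', 'to', 'moon', 'capture', 'sea'] (min_width=23, slack=2)
Line 8: ['mineral'] (min_width=7, slack=18)
Total lines: 8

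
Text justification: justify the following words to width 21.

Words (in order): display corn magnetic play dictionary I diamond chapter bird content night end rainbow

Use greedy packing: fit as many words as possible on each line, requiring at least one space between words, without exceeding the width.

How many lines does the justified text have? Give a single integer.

Answer: 5

Derivation:
Line 1: ['display', 'corn', 'magnetic'] (min_width=21, slack=0)
Line 2: ['play', 'dictionary', 'I'] (min_width=17, slack=4)
Line 3: ['diamond', 'chapter', 'bird'] (min_width=20, slack=1)
Line 4: ['content', 'night', 'end'] (min_width=17, slack=4)
Line 5: ['rainbow'] (min_width=7, slack=14)
Total lines: 5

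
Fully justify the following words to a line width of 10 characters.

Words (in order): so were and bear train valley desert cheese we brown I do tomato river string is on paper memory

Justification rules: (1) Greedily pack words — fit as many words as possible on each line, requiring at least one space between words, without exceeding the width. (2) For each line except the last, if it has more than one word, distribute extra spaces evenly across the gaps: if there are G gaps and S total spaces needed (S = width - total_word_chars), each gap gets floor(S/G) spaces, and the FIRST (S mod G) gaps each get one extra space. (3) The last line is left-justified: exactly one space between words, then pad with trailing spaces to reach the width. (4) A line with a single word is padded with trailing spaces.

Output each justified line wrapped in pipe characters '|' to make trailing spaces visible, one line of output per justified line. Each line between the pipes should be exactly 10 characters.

Line 1: ['so', 'were'] (min_width=7, slack=3)
Line 2: ['and', 'bear'] (min_width=8, slack=2)
Line 3: ['train'] (min_width=5, slack=5)
Line 4: ['valley'] (min_width=6, slack=4)
Line 5: ['desert'] (min_width=6, slack=4)
Line 6: ['cheese', 'we'] (min_width=9, slack=1)
Line 7: ['brown', 'I', 'do'] (min_width=10, slack=0)
Line 8: ['tomato'] (min_width=6, slack=4)
Line 9: ['river'] (min_width=5, slack=5)
Line 10: ['string', 'is'] (min_width=9, slack=1)
Line 11: ['on', 'paper'] (min_width=8, slack=2)
Line 12: ['memory'] (min_width=6, slack=4)

Answer: |so    were|
|and   bear|
|train     |
|valley    |
|desert    |
|cheese  we|
|brown I do|
|tomato    |
|river     |
|string  is|
|on   paper|
|memory    |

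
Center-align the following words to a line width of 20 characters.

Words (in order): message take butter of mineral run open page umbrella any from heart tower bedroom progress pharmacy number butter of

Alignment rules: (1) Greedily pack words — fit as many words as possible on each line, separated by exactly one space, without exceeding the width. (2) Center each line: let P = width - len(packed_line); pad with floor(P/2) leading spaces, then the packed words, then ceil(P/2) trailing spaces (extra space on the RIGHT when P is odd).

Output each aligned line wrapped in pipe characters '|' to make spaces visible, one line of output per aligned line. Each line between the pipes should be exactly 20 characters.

Line 1: ['message', 'take', 'butter'] (min_width=19, slack=1)
Line 2: ['of', 'mineral', 'run', 'open'] (min_width=19, slack=1)
Line 3: ['page', 'umbrella', 'any'] (min_width=17, slack=3)
Line 4: ['from', 'heart', 'tower'] (min_width=16, slack=4)
Line 5: ['bedroom', 'progress'] (min_width=16, slack=4)
Line 6: ['pharmacy', 'number'] (min_width=15, slack=5)
Line 7: ['butter', 'of'] (min_width=9, slack=11)

Answer: |message take butter |
|of mineral run open |
| page umbrella any  |
|  from heart tower  |
|  bedroom progress  |
|  pharmacy number   |
|     butter of      |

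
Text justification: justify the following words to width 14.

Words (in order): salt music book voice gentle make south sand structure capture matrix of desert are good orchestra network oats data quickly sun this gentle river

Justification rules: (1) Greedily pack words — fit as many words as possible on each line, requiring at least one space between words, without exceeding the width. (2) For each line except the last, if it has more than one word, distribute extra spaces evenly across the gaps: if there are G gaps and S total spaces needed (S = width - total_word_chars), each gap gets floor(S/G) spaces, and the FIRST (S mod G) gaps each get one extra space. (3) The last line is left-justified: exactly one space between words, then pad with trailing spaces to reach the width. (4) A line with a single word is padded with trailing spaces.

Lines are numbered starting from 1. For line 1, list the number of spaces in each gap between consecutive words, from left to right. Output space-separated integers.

Line 1: ['salt', 'music'] (min_width=10, slack=4)
Line 2: ['book', 'voice'] (min_width=10, slack=4)
Line 3: ['gentle', 'make'] (min_width=11, slack=3)
Line 4: ['south', 'sand'] (min_width=10, slack=4)
Line 5: ['structure'] (min_width=9, slack=5)
Line 6: ['capture', 'matrix'] (min_width=14, slack=0)
Line 7: ['of', 'desert', 'are'] (min_width=13, slack=1)
Line 8: ['good', 'orchestra'] (min_width=14, slack=0)
Line 9: ['network', 'oats'] (min_width=12, slack=2)
Line 10: ['data', 'quickly'] (min_width=12, slack=2)
Line 11: ['sun', 'this'] (min_width=8, slack=6)
Line 12: ['gentle', 'river'] (min_width=12, slack=2)

Answer: 5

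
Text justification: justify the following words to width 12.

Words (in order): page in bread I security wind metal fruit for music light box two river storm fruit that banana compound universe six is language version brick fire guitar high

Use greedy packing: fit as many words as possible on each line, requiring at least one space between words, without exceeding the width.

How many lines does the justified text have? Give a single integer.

Answer: 16

Derivation:
Line 1: ['page', 'in'] (min_width=7, slack=5)
Line 2: ['bread', 'I'] (min_width=7, slack=5)
Line 3: ['security'] (min_width=8, slack=4)
Line 4: ['wind', 'metal'] (min_width=10, slack=2)
Line 5: ['fruit', 'for'] (min_width=9, slack=3)
Line 6: ['music', 'light'] (min_width=11, slack=1)
Line 7: ['box', 'two'] (min_width=7, slack=5)
Line 8: ['river', 'storm'] (min_width=11, slack=1)
Line 9: ['fruit', 'that'] (min_width=10, slack=2)
Line 10: ['banana'] (min_width=6, slack=6)
Line 11: ['compound'] (min_width=8, slack=4)
Line 12: ['universe', 'six'] (min_width=12, slack=0)
Line 13: ['is', 'language'] (min_width=11, slack=1)
Line 14: ['version'] (min_width=7, slack=5)
Line 15: ['brick', 'fire'] (min_width=10, slack=2)
Line 16: ['guitar', 'high'] (min_width=11, slack=1)
Total lines: 16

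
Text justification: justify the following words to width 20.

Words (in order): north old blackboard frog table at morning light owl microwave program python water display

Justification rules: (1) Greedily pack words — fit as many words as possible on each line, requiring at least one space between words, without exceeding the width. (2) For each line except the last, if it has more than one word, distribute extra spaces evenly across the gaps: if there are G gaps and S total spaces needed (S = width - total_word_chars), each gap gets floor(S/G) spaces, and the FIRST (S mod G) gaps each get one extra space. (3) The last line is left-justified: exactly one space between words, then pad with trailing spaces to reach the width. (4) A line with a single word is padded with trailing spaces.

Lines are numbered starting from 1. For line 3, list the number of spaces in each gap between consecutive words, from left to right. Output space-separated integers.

Answer: 3 2

Derivation:
Line 1: ['north', 'old', 'blackboard'] (min_width=20, slack=0)
Line 2: ['frog', 'table', 'at'] (min_width=13, slack=7)
Line 3: ['morning', 'light', 'owl'] (min_width=17, slack=3)
Line 4: ['microwave', 'program'] (min_width=17, slack=3)
Line 5: ['python', 'water', 'display'] (min_width=20, slack=0)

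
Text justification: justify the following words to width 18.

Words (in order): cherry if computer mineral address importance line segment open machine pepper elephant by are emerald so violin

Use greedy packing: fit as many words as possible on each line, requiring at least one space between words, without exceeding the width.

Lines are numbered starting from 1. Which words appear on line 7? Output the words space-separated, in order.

Line 1: ['cherry', 'if', 'computer'] (min_width=18, slack=0)
Line 2: ['mineral', 'address'] (min_width=15, slack=3)
Line 3: ['importance', 'line'] (min_width=15, slack=3)
Line 4: ['segment', 'open'] (min_width=12, slack=6)
Line 5: ['machine', 'pepper'] (min_width=14, slack=4)
Line 6: ['elephant', 'by', 'are'] (min_width=15, slack=3)
Line 7: ['emerald', 'so', 'violin'] (min_width=17, slack=1)

Answer: emerald so violin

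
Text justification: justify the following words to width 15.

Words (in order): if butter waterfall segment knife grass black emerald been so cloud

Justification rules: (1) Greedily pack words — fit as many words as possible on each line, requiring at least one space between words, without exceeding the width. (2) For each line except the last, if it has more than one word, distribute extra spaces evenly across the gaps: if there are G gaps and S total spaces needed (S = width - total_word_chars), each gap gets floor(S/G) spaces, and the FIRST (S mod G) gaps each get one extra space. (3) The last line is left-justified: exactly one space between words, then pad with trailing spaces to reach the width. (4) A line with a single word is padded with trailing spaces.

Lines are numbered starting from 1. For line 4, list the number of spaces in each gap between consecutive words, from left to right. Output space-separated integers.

Line 1: ['if', 'butter'] (min_width=9, slack=6)
Line 2: ['waterfall'] (min_width=9, slack=6)
Line 3: ['segment', 'knife'] (min_width=13, slack=2)
Line 4: ['grass', 'black'] (min_width=11, slack=4)
Line 5: ['emerald', 'been', 'so'] (min_width=15, slack=0)
Line 6: ['cloud'] (min_width=5, slack=10)

Answer: 5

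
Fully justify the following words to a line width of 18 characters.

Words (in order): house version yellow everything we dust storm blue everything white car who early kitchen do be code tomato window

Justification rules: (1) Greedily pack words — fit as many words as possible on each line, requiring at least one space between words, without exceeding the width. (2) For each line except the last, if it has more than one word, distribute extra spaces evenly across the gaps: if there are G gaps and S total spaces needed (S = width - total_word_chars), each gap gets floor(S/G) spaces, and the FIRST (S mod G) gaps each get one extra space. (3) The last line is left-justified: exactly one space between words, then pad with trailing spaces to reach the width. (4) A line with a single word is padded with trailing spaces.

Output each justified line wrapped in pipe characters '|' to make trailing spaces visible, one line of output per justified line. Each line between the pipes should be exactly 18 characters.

Line 1: ['house', 'version'] (min_width=13, slack=5)
Line 2: ['yellow', 'everything'] (min_width=17, slack=1)
Line 3: ['we', 'dust', 'storm', 'blue'] (min_width=18, slack=0)
Line 4: ['everything', 'white'] (min_width=16, slack=2)
Line 5: ['car', 'who', 'early'] (min_width=13, slack=5)
Line 6: ['kitchen', 'do', 'be', 'code'] (min_width=18, slack=0)
Line 7: ['tomato', 'window'] (min_width=13, slack=5)

Answer: |house      version|
|yellow  everything|
|we dust storm blue|
|everything   white|
|car    who   early|
|kitchen do be code|
|tomato window     |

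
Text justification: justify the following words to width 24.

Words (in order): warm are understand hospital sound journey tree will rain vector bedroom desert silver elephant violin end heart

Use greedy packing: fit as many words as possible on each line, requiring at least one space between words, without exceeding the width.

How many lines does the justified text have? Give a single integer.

Answer: 6

Derivation:
Line 1: ['warm', 'are', 'understand'] (min_width=19, slack=5)
Line 2: ['hospital', 'sound', 'journey'] (min_width=22, slack=2)
Line 3: ['tree', 'will', 'rain', 'vector'] (min_width=21, slack=3)
Line 4: ['bedroom', 'desert', 'silver'] (min_width=21, slack=3)
Line 5: ['elephant', 'violin', 'end'] (min_width=19, slack=5)
Line 6: ['heart'] (min_width=5, slack=19)
Total lines: 6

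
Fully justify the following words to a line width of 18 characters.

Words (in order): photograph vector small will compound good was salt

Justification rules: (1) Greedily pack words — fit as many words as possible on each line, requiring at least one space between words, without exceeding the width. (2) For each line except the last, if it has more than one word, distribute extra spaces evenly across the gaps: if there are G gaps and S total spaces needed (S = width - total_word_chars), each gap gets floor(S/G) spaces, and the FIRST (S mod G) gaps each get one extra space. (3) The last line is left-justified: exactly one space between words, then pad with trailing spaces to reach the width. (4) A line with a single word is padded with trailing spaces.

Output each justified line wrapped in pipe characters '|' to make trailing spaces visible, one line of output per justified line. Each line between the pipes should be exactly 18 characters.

Answer: |photograph  vector|
|small         will|
|compound  good was|
|salt              |

Derivation:
Line 1: ['photograph', 'vector'] (min_width=17, slack=1)
Line 2: ['small', 'will'] (min_width=10, slack=8)
Line 3: ['compound', 'good', 'was'] (min_width=17, slack=1)
Line 4: ['salt'] (min_width=4, slack=14)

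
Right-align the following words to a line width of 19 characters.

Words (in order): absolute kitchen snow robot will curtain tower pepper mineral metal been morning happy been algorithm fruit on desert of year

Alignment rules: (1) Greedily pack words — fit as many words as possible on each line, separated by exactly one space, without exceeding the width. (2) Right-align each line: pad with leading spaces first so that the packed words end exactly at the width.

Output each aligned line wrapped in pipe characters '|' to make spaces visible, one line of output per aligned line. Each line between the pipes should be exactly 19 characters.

Answer: |   absolute kitchen|
|    snow robot will|
|      curtain tower|
|     pepper mineral|
| metal been morning|
|         happy been|
| algorithm fruit on|
|     desert of year|

Derivation:
Line 1: ['absolute', 'kitchen'] (min_width=16, slack=3)
Line 2: ['snow', 'robot', 'will'] (min_width=15, slack=4)
Line 3: ['curtain', 'tower'] (min_width=13, slack=6)
Line 4: ['pepper', 'mineral'] (min_width=14, slack=5)
Line 5: ['metal', 'been', 'morning'] (min_width=18, slack=1)
Line 6: ['happy', 'been'] (min_width=10, slack=9)
Line 7: ['algorithm', 'fruit', 'on'] (min_width=18, slack=1)
Line 8: ['desert', 'of', 'year'] (min_width=14, slack=5)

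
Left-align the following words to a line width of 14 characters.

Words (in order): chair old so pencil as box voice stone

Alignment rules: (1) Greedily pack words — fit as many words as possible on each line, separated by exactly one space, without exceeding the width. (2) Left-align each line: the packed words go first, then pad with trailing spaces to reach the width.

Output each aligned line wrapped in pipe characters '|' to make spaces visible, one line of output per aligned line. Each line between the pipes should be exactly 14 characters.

Answer: |chair old so  |
|pencil as box |
|voice stone   |

Derivation:
Line 1: ['chair', 'old', 'so'] (min_width=12, slack=2)
Line 2: ['pencil', 'as', 'box'] (min_width=13, slack=1)
Line 3: ['voice', 'stone'] (min_width=11, slack=3)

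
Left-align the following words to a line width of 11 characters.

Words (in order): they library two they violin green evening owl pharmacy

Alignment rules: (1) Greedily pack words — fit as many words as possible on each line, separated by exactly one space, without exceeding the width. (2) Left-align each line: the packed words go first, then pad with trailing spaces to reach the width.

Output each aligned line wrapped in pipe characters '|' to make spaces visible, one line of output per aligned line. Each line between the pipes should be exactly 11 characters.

Answer: |they       |
|library two|
|they violin|
|green      |
|evening owl|
|pharmacy   |

Derivation:
Line 1: ['they'] (min_width=4, slack=7)
Line 2: ['library', 'two'] (min_width=11, slack=0)
Line 3: ['they', 'violin'] (min_width=11, slack=0)
Line 4: ['green'] (min_width=5, slack=6)
Line 5: ['evening', 'owl'] (min_width=11, slack=0)
Line 6: ['pharmacy'] (min_width=8, slack=3)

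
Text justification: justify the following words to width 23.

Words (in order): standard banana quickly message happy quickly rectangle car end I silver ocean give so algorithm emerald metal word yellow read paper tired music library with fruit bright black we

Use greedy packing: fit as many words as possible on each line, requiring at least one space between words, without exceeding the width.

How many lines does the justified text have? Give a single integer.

Answer: 9

Derivation:
Line 1: ['standard', 'banana', 'quickly'] (min_width=23, slack=0)
Line 2: ['message', 'happy', 'quickly'] (min_width=21, slack=2)
Line 3: ['rectangle', 'car', 'end', 'I'] (min_width=19, slack=4)
Line 4: ['silver', 'ocean', 'give', 'so'] (min_width=20, slack=3)
Line 5: ['algorithm', 'emerald', 'metal'] (min_width=23, slack=0)
Line 6: ['word', 'yellow', 'read', 'paper'] (min_width=22, slack=1)
Line 7: ['tired', 'music', 'library'] (min_width=19, slack=4)
Line 8: ['with', 'fruit', 'bright', 'black'] (min_width=23, slack=0)
Line 9: ['we'] (min_width=2, slack=21)
Total lines: 9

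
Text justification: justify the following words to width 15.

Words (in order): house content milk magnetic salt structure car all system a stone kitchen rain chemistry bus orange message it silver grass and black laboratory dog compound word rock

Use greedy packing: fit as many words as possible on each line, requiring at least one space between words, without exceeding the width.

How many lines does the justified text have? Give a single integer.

Answer: 13

Derivation:
Line 1: ['house', 'content'] (min_width=13, slack=2)
Line 2: ['milk', 'magnetic'] (min_width=13, slack=2)
Line 3: ['salt', 'structure'] (min_width=14, slack=1)
Line 4: ['car', 'all', 'system'] (min_width=14, slack=1)
Line 5: ['a', 'stone', 'kitchen'] (min_width=15, slack=0)
Line 6: ['rain', 'chemistry'] (min_width=14, slack=1)
Line 7: ['bus', 'orange'] (min_width=10, slack=5)
Line 8: ['message', 'it'] (min_width=10, slack=5)
Line 9: ['silver', 'grass'] (min_width=12, slack=3)
Line 10: ['and', 'black'] (min_width=9, slack=6)
Line 11: ['laboratory', 'dog'] (min_width=14, slack=1)
Line 12: ['compound', 'word'] (min_width=13, slack=2)
Line 13: ['rock'] (min_width=4, slack=11)
Total lines: 13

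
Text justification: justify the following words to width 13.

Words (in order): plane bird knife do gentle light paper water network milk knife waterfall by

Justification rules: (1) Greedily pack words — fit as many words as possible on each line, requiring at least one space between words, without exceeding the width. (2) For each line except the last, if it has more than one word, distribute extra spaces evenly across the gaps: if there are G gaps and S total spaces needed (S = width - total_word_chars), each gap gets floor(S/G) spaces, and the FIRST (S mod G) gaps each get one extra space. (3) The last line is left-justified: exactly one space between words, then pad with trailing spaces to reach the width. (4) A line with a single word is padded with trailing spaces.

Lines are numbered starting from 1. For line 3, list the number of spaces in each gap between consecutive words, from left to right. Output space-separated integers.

Line 1: ['plane', 'bird'] (min_width=10, slack=3)
Line 2: ['knife', 'do'] (min_width=8, slack=5)
Line 3: ['gentle', 'light'] (min_width=12, slack=1)
Line 4: ['paper', 'water'] (min_width=11, slack=2)
Line 5: ['network', 'milk'] (min_width=12, slack=1)
Line 6: ['knife'] (min_width=5, slack=8)
Line 7: ['waterfall', 'by'] (min_width=12, slack=1)

Answer: 2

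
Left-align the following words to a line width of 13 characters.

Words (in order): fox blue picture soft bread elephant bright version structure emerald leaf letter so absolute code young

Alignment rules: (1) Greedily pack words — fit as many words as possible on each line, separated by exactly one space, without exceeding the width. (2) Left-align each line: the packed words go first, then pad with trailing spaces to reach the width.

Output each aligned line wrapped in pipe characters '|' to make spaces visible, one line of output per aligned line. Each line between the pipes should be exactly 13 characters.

Answer: |fox blue     |
|picture soft |
|bread        |
|elephant     |
|bright       |
|version      |
|structure    |
|emerald leaf |
|letter so    |
|absolute code|
|young        |

Derivation:
Line 1: ['fox', 'blue'] (min_width=8, slack=5)
Line 2: ['picture', 'soft'] (min_width=12, slack=1)
Line 3: ['bread'] (min_width=5, slack=8)
Line 4: ['elephant'] (min_width=8, slack=5)
Line 5: ['bright'] (min_width=6, slack=7)
Line 6: ['version'] (min_width=7, slack=6)
Line 7: ['structure'] (min_width=9, slack=4)
Line 8: ['emerald', 'leaf'] (min_width=12, slack=1)
Line 9: ['letter', 'so'] (min_width=9, slack=4)
Line 10: ['absolute', 'code'] (min_width=13, slack=0)
Line 11: ['young'] (min_width=5, slack=8)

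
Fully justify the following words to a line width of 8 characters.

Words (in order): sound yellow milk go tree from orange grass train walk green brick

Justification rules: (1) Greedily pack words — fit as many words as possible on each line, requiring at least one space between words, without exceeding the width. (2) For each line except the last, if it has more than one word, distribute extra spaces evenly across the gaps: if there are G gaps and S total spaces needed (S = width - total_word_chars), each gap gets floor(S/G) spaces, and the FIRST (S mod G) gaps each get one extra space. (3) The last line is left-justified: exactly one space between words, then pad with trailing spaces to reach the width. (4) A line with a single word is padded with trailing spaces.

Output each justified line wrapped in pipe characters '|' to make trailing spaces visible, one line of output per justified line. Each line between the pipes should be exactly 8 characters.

Line 1: ['sound'] (min_width=5, slack=3)
Line 2: ['yellow'] (min_width=6, slack=2)
Line 3: ['milk', 'go'] (min_width=7, slack=1)
Line 4: ['tree'] (min_width=4, slack=4)
Line 5: ['from'] (min_width=4, slack=4)
Line 6: ['orange'] (min_width=6, slack=2)
Line 7: ['grass'] (min_width=5, slack=3)
Line 8: ['train'] (min_width=5, slack=3)
Line 9: ['walk'] (min_width=4, slack=4)
Line 10: ['green'] (min_width=5, slack=3)
Line 11: ['brick'] (min_width=5, slack=3)

Answer: |sound   |
|yellow  |
|milk  go|
|tree    |
|from    |
|orange  |
|grass   |
|train   |
|walk    |
|green   |
|brick   |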